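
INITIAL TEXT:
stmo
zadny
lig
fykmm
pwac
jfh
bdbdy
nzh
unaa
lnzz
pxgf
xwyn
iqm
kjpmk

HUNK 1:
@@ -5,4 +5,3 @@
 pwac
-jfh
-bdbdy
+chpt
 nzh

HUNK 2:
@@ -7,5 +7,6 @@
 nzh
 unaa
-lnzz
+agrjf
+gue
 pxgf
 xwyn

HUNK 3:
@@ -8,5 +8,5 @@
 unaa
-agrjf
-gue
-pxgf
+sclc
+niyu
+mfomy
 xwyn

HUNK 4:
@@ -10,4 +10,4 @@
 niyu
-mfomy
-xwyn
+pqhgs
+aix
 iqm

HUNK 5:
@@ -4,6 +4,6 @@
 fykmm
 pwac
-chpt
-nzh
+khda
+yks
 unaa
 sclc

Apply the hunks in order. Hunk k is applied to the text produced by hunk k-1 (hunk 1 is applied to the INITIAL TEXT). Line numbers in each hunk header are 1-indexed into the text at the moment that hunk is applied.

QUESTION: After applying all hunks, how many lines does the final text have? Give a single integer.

Hunk 1: at line 5 remove [jfh,bdbdy] add [chpt] -> 13 lines: stmo zadny lig fykmm pwac chpt nzh unaa lnzz pxgf xwyn iqm kjpmk
Hunk 2: at line 7 remove [lnzz] add [agrjf,gue] -> 14 lines: stmo zadny lig fykmm pwac chpt nzh unaa agrjf gue pxgf xwyn iqm kjpmk
Hunk 3: at line 8 remove [agrjf,gue,pxgf] add [sclc,niyu,mfomy] -> 14 lines: stmo zadny lig fykmm pwac chpt nzh unaa sclc niyu mfomy xwyn iqm kjpmk
Hunk 4: at line 10 remove [mfomy,xwyn] add [pqhgs,aix] -> 14 lines: stmo zadny lig fykmm pwac chpt nzh unaa sclc niyu pqhgs aix iqm kjpmk
Hunk 5: at line 4 remove [chpt,nzh] add [khda,yks] -> 14 lines: stmo zadny lig fykmm pwac khda yks unaa sclc niyu pqhgs aix iqm kjpmk
Final line count: 14

Answer: 14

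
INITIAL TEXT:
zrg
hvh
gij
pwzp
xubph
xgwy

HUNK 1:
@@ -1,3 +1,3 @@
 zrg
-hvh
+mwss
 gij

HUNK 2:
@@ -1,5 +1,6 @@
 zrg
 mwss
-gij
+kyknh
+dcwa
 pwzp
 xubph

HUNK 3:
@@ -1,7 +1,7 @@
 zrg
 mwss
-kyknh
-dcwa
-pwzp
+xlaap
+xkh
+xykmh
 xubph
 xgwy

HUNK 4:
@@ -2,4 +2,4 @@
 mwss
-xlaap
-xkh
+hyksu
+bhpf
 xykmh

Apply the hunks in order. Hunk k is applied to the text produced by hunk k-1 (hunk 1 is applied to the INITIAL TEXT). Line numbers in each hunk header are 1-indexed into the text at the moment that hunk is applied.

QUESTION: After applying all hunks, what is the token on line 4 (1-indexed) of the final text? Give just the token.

Answer: bhpf

Derivation:
Hunk 1: at line 1 remove [hvh] add [mwss] -> 6 lines: zrg mwss gij pwzp xubph xgwy
Hunk 2: at line 1 remove [gij] add [kyknh,dcwa] -> 7 lines: zrg mwss kyknh dcwa pwzp xubph xgwy
Hunk 3: at line 1 remove [kyknh,dcwa,pwzp] add [xlaap,xkh,xykmh] -> 7 lines: zrg mwss xlaap xkh xykmh xubph xgwy
Hunk 4: at line 2 remove [xlaap,xkh] add [hyksu,bhpf] -> 7 lines: zrg mwss hyksu bhpf xykmh xubph xgwy
Final line 4: bhpf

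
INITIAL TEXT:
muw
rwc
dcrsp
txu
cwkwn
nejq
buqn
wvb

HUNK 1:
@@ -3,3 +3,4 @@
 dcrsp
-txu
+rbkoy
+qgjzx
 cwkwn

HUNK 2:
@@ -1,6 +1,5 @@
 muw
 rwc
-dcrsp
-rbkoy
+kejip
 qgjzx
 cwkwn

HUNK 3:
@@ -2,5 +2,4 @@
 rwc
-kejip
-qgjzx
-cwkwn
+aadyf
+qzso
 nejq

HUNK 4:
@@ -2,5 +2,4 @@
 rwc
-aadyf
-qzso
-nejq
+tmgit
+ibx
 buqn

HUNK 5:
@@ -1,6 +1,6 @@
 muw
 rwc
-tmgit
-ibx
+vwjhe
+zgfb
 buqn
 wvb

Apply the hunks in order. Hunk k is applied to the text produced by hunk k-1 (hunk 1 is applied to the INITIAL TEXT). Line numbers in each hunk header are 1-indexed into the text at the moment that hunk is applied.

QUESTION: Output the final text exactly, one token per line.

Hunk 1: at line 3 remove [txu] add [rbkoy,qgjzx] -> 9 lines: muw rwc dcrsp rbkoy qgjzx cwkwn nejq buqn wvb
Hunk 2: at line 1 remove [dcrsp,rbkoy] add [kejip] -> 8 lines: muw rwc kejip qgjzx cwkwn nejq buqn wvb
Hunk 3: at line 2 remove [kejip,qgjzx,cwkwn] add [aadyf,qzso] -> 7 lines: muw rwc aadyf qzso nejq buqn wvb
Hunk 4: at line 2 remove [aadyf,qzso,nejq] add [tmgit,ibx] -> 6 lines: muw rwc tmgit ibx buqn wvb
Hunk 5: at line 1 remove [tmgit,ibx] add [vwjhe,zgfb] -> 6 lines: muw rwc vwjhe zgfb buqn wvb

Answer: muw
rwc
vwjhe
zgfb
buqn
wvb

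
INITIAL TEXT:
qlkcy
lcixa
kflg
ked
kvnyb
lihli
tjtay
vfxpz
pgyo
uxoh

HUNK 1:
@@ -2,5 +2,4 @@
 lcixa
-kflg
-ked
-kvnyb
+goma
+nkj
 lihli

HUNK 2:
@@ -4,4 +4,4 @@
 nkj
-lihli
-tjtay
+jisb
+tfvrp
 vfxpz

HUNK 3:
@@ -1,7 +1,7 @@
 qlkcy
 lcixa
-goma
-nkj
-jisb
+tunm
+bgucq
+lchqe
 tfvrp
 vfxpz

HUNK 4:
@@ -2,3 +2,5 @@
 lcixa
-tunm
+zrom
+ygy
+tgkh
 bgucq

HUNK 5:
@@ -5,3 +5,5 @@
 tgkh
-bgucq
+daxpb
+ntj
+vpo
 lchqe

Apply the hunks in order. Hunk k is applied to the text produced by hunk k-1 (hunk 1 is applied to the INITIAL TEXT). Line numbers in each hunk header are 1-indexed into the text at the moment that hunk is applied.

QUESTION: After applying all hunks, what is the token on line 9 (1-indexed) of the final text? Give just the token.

Hunk 1: at line 2 remove [kflg,ked,kvnyb] add [goma,nkj] -> 9 lines: qlkcy lcixa goma nkj lihli tjtay vfxpz pgyo uxoh
Hunk 2: at line 4 remove [lihli,tjtay] add [jisb,tfvrp] -> 9 lines: qlkcy lcixa goma nkj jisb tfvrp vfxpz pgyo uxoh
Hunk 3: at line 1 remove [goma,nkj,jisb] add [tunm,bgucq,lchqe] -> 9 lines: qlkcy lcixa tunm bgucq lchqe tfvrp vfxpz pgyo uxoh
Hunk 4: at line 2 remove [tunm] add [zrom,ygy,tgkh] -> 11 lines: qlkcy lcixa zrom ygy tgkh bgucq lchqe tfvrp vfxpz pgyo uxoh
Hunk 5: at line 5 remove [bgucq] add [daxpb,ntj,vpo] -> 13 lines: qlkcy lcixa zrom ygy tgkh daxpb ntj vpo lchqe tfvrp vfxpz pgyo uxoh
Final line 9: lchqe

Answer: lchqe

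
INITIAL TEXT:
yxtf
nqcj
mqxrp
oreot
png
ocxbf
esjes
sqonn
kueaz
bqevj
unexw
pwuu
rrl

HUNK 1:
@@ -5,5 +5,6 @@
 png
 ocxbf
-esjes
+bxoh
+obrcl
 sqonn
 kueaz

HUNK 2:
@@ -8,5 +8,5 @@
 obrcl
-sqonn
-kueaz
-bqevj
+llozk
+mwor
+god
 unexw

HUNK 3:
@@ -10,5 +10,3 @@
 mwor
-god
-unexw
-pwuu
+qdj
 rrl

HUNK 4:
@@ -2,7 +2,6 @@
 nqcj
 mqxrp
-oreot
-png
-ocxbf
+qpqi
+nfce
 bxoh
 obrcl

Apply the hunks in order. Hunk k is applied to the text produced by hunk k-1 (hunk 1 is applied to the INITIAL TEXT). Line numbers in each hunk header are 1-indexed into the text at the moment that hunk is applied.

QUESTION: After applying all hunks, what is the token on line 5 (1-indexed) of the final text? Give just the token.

Hunk 1: at line 5 remove [esjes] add [bxoh,obrcl] -> 14 lines: yxtf nqcj mqxrp oreot png ocxbf bxoh obrcl sqonn kueaz bqevj unexw pwuu rrl
Hunk 2: at line 8 remove [sqonn,kueaz,bqevj] add [llozk,mwor,god] -> 14 lines: yxtf nqcj mqxrp oreot png ocxbf bxoh obrcl llozk mwor god unexw pwuu rrl
Hunk 3: at line 10 remove [god,unexw,pwuu] add [qdj] -> 12 lines: yxtf nqcj mqxrp oreot png ocxbf bxoh obrcl llozk mwor qdj rrl
Hunk 4: at line 2 remove [oreot,png,ocxbf] add [qpqi,nfce] -> 11 lines: yxtf nqcj mqxrp qpqi nfce bxoh obrcl llozk mwor qdj rrl
Final line 5: nfce

Answer: nfce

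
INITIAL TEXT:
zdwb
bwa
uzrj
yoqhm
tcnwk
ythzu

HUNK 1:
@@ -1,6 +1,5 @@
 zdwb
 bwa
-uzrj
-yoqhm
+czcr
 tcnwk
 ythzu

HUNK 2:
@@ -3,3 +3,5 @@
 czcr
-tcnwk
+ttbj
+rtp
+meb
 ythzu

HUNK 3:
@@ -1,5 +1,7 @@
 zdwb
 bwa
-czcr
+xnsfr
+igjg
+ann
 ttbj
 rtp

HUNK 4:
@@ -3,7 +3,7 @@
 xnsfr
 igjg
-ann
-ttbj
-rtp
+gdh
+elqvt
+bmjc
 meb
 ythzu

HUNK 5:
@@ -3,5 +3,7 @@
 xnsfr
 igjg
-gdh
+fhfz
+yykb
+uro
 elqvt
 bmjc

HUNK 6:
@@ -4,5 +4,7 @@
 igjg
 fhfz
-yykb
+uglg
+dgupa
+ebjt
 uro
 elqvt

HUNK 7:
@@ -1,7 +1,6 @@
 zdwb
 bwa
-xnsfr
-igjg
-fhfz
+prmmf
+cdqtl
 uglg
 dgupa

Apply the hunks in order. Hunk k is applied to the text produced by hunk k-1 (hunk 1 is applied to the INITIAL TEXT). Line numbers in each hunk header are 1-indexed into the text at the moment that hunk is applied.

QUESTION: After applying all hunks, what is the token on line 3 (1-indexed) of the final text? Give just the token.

Hunk 1: at line 1 remove [uzrj,yoqhm] add [czcr] -> 5 lines: zdwb bwa czcr tcnwk ythzu
Hunk 2: at line 3 remove [tcnwk] add [ttbj,rtp,meb] -> 7 lines: zdwb bwa czcr ttbj rtp meb ythzu
Hunk 3: at line 1 remove [czcr] add [xnsfr,igjg,ann] -> 9 lines: zdwb bwa xnsfr igjg ann ttbj rtp meb ythzu
Hunk 4: at line 3 remove [ann,ttbj,rtp] add [gdh,elqvt,bmjc] -> 9 lines: zdwb bwa xnsfr igjg gdh elqvt bmjc meb ythzu
Hunk 5: at line 3 remove [gdh] add [fhfz,yykb,uro] -> 11 lines: zdwb bwa xnsfr igjg fhfz yykb uro elqvt bmjc meb ythzu
Hunk 6: at line 4 remove [yykb] add [uglg,dgupa,ebjt] -> 13 lines: zdwb bwa xnsfr igjg fhfz uglg dgupa ebjt uro elqvt bmjc meb ythzu
Hunk 7: at line 1 remove [xnsfr,igjg,fhfz] add [prmmf,cdqtl] -> 12 lines: zdwb bwa prmmf cdqtl uglg dgupa ebjt uro elqvt bmjc meb ythzu
Final line 3: prmmf

Answer: prmmf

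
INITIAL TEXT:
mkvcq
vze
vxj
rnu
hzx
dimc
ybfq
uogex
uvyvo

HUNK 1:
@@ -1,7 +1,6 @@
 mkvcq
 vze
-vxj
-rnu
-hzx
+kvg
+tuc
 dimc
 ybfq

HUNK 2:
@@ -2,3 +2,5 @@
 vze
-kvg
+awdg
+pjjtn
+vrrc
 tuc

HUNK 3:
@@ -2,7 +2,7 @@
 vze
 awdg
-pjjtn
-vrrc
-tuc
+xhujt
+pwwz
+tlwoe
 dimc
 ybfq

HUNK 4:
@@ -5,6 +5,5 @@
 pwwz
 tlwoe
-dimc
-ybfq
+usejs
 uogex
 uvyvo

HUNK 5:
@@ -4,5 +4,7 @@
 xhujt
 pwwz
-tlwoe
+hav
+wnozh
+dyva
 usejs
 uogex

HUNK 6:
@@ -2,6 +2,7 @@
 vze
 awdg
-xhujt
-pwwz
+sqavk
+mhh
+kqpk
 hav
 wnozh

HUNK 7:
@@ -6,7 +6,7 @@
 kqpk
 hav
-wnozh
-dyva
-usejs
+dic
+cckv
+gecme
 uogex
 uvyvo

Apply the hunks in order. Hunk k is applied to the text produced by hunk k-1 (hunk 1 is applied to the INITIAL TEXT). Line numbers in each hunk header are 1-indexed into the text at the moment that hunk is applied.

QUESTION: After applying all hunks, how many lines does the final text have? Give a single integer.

Hunk 1: at line 1 remove [vxj,rnu,hzx] add [kvg,tuc] -> 8 lines: mkvcq vze kvg tuc dimc ybfq uogex uvyvo
Hunk 2: at line 2 remove [kvg] add [awdg,pjjtn,vrrc] -> 10 lines: mkvcq vze awdg pjjtn vrrc tuc dimc ybfq uogex uvyvo
Hunk 3: at line 2 remove [pjjtn,vrrc,tuc] add [xhujt,pwwz,tlwoe] -> 10 lines: mkvcq vze awdg xhujt pwwz tlwoe dimc ybfq uogex uvyvo
Hunk 4: at line 5 remove [dimc,ybfq] add [usejs] -> 9 lines: mkvcq vze awdg xhujt pwwz tlwoe usejs uogex uvyvo
Hunk 5: at line 4 remove [tlwoe] add [hav,wnozh,dyva] -> 11 lines: mkvcq vze awdg xhujt pwwz hav wnozh dyva usejs uogex uvyvo
Hunk 6: at line 2 remove [xhujt,pwwz] add [sqavk,mhh,kqpk] -> 12 lines: mkvcq vze awdg sqavk mhh kqpk hav wnozh dyva usejs uogex uvyvo
Hunk 7: at line 6 remove [wnozh,dyva,usejs] add [dic,cckv,gecme] -> 12 lines: mkvcq vze awdg sqavk mhh kqpk hav dic cckv gecme uogex uvyvo
Final line count: 12

Answer: 12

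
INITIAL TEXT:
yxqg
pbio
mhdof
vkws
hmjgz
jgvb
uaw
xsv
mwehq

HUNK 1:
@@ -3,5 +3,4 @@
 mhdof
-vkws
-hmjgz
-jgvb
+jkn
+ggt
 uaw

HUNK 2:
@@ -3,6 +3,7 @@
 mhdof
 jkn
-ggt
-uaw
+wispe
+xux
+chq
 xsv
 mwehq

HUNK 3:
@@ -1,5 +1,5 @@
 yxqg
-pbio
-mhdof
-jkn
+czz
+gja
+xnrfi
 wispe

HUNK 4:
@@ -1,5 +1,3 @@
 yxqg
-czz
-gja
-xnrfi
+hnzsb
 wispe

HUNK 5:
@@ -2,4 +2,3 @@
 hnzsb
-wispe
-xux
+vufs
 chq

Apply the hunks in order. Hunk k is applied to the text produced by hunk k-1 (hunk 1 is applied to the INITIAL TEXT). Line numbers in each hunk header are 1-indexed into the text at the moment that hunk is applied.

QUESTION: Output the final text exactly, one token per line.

Answer: yxqg
hnzsb
vufs
chq
xsv
mwehq

Derivation:
Hunk 1: at line 3 remove [vkws,hmjgz,jgvb] add [jkn,ggt] -> 8 lines: yxqg pbio mhdof jkn ggt uaw xsv mwehq
Hunk 2: at line 3 remove [ggt,uaw] add [wispe,xux,chq] -> 9 lines: yxqg pbio mhdof jkn wispe xux chq xsv mwehq
Hunk 3: at line 1 remove [pbio,mhdof,jkn] add [czz,gja,xnrfi] -> 9 lines: yxqg czz gja xnrfi wispe xux chq xsv mwehq
Hunk 4: at line 1 remove [czz,gja,xnrfi] add [hnzsb] -> 7 lines: yxqg hnzsb wispe xux chq xsv mwehq
Hunk 5: at line 2 remove [wispe,xux] add [vufs] -> 6 lines: yxqg hnzsb vufs chq xsv mwehq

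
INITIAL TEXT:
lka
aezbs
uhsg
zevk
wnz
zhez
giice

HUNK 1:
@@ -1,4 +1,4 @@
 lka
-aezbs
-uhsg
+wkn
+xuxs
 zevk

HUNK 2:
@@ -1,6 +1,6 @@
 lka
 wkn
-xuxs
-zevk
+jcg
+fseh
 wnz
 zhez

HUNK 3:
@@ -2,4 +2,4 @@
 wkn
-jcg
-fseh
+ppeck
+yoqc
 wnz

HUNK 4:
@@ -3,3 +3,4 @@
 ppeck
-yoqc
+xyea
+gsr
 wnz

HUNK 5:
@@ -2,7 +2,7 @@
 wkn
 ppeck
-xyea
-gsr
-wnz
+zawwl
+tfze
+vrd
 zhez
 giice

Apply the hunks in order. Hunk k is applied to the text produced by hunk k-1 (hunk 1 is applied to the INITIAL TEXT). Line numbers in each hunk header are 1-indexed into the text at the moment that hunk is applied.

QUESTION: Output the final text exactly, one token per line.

Answer: lka
wkn
ppeck
zawwl
tfze
vrd
zhez
giice

Derivation:
Hunk 1: at line 1 remove [aezbs,uhsg] add [wkn,xuxs] -> 7 lines: lka wkn xuxs zevk wnz zhez giice
Hunk 2: at line 1 remove [xuxs,zevk] add [jcg,fseh] -> 7 lines: lka wkn jcg fseh wnz zhez giice
Hunk 3: at line 2 remove [jcg,fseh] add [ppeck,yoqc] -> 7 lines: lka wkn ppeck yoqc wnz zhez giice
Hunk 4: at line 3 remove [yoqc] add [xyea,gsr] -> 8 lines: lka wkn ppeck xyea gsr wnz zhez giice
Hunk 5: at line 2 remove [xyea,gsr,wnz] add [zawwl,tfze,vrd] -> 8 lines: lka wkn ppeck zawwl tfze vrd zhez giice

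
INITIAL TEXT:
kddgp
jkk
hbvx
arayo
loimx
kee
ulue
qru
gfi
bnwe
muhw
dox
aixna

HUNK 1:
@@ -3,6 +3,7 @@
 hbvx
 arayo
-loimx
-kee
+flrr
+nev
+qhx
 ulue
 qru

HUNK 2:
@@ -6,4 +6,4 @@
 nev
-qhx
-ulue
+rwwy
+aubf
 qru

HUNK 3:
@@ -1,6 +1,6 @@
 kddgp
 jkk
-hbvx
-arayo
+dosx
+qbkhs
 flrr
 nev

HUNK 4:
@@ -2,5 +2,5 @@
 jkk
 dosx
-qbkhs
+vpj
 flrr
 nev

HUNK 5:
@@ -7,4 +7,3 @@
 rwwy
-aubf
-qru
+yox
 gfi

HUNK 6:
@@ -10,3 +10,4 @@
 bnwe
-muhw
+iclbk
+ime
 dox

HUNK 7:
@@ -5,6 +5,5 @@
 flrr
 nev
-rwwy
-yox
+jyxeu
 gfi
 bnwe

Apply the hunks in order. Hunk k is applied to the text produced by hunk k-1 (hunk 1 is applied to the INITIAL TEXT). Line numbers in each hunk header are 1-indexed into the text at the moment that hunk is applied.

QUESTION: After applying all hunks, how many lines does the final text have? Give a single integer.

Answer: 13

Derivation:
Hunk 1: at line 3 remove [loimx,kee] add [flrr,nev,qhx] -> 14 lines: kddgp jkk hbvx arayo flrr nev qhx ulue qru gfi bnwe muhw dox aixna
Hunk 2: at line 6 remove [qhx,ulue] add [rwwy,aubf] -> 14 lines: kddgp jkk hbvx arayo flrr nev rwwy aubf qru gfi bnwe muhw dox aixna
Hunk 3: at line 1 remove [hbvx,arayo] add [dosx,qbkhs] -> 14 lines: kddgp jkk dosx qbkhs flrr nev rwwy aubf qru gfi bnwe muhw dox aixna
Hunk 4: at line 2 remove [qbkhs] add [vpj] -> 14 lines: kddgp jkk dosx vpj flrr nev rwwy aubf qru gfi bnwe muhw dox aixna
Hunk 5: at line 7 remove [aubf,qru] add [yox] -> 13 lines: kddgp jkk dosx vpj flrr nev rwwy yox gfi bnwe muhw dox aixna
Hunk 6: at line 10 remove [muhw] add [iclbk,ime] -> 14 lines: kddgp jkk dosx vpj flrr nev rwwy yox gfi bnwe iclbk ime dox aixna
Hunk 7: at line 5 remove [rwwy,yox] add [jyxeu] -> 13 lines: kddgp jkk dosx vpj flrr nev jyxeu gfi bnwe iclbk ime dox aixna
Final line count: 13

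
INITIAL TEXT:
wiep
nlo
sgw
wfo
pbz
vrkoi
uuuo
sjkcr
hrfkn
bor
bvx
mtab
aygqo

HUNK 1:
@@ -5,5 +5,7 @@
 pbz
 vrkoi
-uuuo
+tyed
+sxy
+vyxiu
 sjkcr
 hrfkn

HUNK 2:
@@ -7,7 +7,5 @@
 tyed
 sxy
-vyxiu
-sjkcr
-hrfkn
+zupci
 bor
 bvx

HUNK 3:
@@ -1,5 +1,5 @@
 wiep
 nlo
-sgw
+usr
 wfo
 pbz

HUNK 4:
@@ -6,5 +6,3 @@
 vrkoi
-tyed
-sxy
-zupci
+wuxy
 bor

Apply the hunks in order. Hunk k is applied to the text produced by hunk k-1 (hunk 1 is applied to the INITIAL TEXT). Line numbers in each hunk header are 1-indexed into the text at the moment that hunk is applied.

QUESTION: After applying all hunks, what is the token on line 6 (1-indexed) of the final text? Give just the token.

Answer: vrkoi

Derivation:
Hunk 1: at line 5 remove [uuuo] add [tyed,sxy,vyxiu] -> 15 lines: wiep nlo sgw wfo pbz vrkoi tyed sxy vyxiu sjkcr hrfkn bor bvx mtab aygqo
Hunk 2: at line 7 remove [vyxiu,sjkcr,hrfkn] add [zupci] -> 13 lines: wiep nlo sgw wfo pbz vrkoi tyed sxy zupci bor bvx mtab aygqo
Hunk 3: at line 1 remove [sgw] add [usr] -> 13 lines: wiep nlo usr wfo pbz vrkoi tyed sxy zupci bor bvx mtab aygqo
Hunk 4: at line 6 remove [tyed,sxy,zupci] add [wuxy] -> 11 lines: wiep nlo usr wfo pbz vrkoi wuxy bor bvx mtab aygqo
Final line 6: vrkoi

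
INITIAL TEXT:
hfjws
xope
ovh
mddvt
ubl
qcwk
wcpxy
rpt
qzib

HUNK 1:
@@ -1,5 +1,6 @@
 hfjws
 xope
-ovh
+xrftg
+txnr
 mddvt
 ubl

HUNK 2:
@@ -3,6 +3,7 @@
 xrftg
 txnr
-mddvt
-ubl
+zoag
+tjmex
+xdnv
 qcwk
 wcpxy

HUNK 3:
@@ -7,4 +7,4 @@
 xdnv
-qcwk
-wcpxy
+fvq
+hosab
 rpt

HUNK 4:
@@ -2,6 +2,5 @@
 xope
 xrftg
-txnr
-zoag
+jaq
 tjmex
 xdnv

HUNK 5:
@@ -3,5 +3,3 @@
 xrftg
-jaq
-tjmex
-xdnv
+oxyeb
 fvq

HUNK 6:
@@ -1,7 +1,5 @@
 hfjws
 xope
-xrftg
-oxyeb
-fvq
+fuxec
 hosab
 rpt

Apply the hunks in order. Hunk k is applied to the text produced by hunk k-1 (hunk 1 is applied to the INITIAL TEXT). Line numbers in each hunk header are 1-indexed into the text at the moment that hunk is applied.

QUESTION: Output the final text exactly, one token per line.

Answer: hfjws
xope
fuxec
hosab
rpt
qzib

Derivation:
Hunk 1: at line 1 remove [ovh] add [xrftg,txnr] -> 10 lines: hfjws xope xrftg txnr mddvt ubl qcwk wcpxy rpt qzib
Hunk 2: at line 3 remove [mddvt,ubl] add [zoag,tjmex,xdnv] -> 11 lines: hfjws xope xrftg txnr zoag tjmex xdnv qcwk wcpxy rpt qzib
Hunk 3: at line 7 remove [qcwk,wcpxy] add [fvq,hosab] -> 11 lines: hfjws xope xrftg txnr zoag tjmex xdnv fvq hosab rpt qzib
Hunk 4: at line 2 remove [txnr,zoag] add [jaq] -> 10 lines: hfjws xope xrftg jaq tjmex xdnv fvq hosab rpt qzib
Hunk 5: at line 3 remove [jaq,tjmex,xdnv] add [oxyeb] -> 8 lines: hfjws xope xrftg oxyeb fvq hosab rpt qzib
Hunk 6: at line 1 remove [xrftg,oxyeb,fvq] add [fuxec] -> 6 lines: hfjws xope fuxec hosab rpt qzib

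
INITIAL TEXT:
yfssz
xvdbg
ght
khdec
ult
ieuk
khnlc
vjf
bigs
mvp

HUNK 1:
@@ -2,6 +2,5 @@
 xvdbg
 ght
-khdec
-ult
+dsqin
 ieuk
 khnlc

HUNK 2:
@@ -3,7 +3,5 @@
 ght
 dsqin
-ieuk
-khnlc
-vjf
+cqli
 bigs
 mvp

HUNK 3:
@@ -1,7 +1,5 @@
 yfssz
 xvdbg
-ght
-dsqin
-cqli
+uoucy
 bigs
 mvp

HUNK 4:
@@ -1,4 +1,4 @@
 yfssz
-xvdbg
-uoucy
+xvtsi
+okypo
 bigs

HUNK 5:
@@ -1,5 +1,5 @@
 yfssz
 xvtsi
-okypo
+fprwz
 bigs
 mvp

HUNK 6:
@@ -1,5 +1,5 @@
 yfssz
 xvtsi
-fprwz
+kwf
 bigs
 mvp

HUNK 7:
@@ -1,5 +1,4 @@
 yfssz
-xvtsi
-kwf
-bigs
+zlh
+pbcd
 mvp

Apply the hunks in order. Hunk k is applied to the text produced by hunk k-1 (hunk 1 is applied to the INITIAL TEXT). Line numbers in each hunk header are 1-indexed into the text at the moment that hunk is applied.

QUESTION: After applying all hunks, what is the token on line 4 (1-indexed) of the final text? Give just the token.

Hunk 1: at line 2 remove [khdec,ult] add [dsqin] -> 9 lines: yfssz xvdbg ght dsqin ieuk khnlc vjf bigs mvp
Hunk 2: at line 3 remove [ieuk,khnlc,vjf] add [cqli] -> 7 lines: yfssz xvdbg ght dsqin cqli bigs mvp
Hunk 3: at line 1 remove [ght,dsqin,cqli] add [uoucy] -> 5 lines: yfssz xvdbg uoucy bigs mvp
Hunk 4: at line 1 remove [xvdbg,uoucy] add [xvtsi,okypo] -> 5 lines: yfssz xvtsi okypo bigs mvp
Hunk 5: at line 1 remove [okypo] add [fprwz] -> 5 lines: yfssz xvtsi fprwz bigs mvp
Hunk 6: at line 1 remove [fprwz] add [kwf] -> 5 lines: yfssz xvtsi kwf bigs mvp
Hunk 7: at line 1 remove [xvtsi,kwf,bigs] add [zlh,pbcd] -> 4 lines: yfssz zlh pbcd mvp
Final line 4: mvp

Answer: mvp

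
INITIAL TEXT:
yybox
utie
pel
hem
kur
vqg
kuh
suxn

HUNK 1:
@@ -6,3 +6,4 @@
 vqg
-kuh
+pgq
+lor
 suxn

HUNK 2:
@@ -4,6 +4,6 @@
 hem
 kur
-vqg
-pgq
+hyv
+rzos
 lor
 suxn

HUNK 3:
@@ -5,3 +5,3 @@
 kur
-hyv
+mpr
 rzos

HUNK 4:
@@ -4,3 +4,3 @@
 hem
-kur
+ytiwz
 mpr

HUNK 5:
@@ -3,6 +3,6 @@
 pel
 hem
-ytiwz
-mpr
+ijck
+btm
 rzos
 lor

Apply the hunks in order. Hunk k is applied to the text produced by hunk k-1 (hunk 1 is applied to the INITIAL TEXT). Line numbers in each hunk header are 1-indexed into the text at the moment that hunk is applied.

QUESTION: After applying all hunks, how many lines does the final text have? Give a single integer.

Hunk 1: at line 6 remove [kuh] add [pgq,lor] -> 9 lines: yybox utie pel hem kur vqg pgq lor suxn
Hunk 2: at line 4 remove [vqg,pgq] add [hyv,rzos] -> 9 lines: yybox utie pel hem kur hyv rzos lor suxn
Hunk 3: at line 5 remove [hyv] add [mpr] -> 9 lines: yybox utie pel hem kur mpr rzos lor suxn
Hunk 4: at line 4 remove [kur] add [ytiwz] -> 9 lines: yybox utie pel hem ytiwz mpr rzos lor suxn
Hunk 5: at line 3 remove [ytiwz,mpr] add [ijck,btm] -> 9 lines: yybox utie pel hem ijck btm rzos lor suxn
Final line count: 9

Answer: 9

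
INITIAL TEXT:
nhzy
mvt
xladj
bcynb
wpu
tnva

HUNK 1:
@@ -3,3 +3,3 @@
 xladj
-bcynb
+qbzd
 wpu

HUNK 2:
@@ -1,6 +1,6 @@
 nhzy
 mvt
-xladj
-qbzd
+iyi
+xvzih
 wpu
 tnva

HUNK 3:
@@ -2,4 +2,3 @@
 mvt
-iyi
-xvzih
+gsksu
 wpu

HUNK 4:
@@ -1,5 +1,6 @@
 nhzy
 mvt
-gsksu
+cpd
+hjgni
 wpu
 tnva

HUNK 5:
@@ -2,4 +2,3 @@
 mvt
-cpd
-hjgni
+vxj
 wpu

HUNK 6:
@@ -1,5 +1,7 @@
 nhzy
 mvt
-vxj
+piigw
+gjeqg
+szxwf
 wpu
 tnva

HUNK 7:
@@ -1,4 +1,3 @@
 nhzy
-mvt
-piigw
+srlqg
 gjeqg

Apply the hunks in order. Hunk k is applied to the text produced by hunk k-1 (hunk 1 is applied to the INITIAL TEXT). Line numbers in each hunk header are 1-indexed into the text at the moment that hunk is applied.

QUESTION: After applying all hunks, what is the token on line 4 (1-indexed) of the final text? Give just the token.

Hunk 1: at line 3 remove [bcynb] add [qbzd] -> 6 lines: nhzy mvt xladj qbzd wpu tnva
Hunk 2: at line 1 remove [xladj,qbzd] add [iyi,xvzih] -> 6 lines: nhzy mvt iyi xvzih wpu tnva
Hunk 3: at line 2 remove [iyi,xvzih] add [gsksu] -> 5 lines: nhzy mvt gsksu wpu tnva
Hunk 4: at line 1 remove [gsksu] add [cpd,hjgni] -> 6 lines: nhzy mvt cpd hjgni wpu tnva
Hunk 5: at line 2 remove [cpd,hjgni] add [vxj] -> 5 lines: nhzy mvt vxj wpu tnva
Hunk 6: at line 1 remove [vxj] add [piigw,gjeqg,szxwf] -> 7 lines: nhzy mvt piigw gjeqg szxwf wpu tnva
Hunk 7: at line 1 remove [mvt,piigw] add [srlqg] -> 6 lines: nhzy srlqg gjeqg szxwf wpu tnva
Final line 4: szxwf

Answer: szxwf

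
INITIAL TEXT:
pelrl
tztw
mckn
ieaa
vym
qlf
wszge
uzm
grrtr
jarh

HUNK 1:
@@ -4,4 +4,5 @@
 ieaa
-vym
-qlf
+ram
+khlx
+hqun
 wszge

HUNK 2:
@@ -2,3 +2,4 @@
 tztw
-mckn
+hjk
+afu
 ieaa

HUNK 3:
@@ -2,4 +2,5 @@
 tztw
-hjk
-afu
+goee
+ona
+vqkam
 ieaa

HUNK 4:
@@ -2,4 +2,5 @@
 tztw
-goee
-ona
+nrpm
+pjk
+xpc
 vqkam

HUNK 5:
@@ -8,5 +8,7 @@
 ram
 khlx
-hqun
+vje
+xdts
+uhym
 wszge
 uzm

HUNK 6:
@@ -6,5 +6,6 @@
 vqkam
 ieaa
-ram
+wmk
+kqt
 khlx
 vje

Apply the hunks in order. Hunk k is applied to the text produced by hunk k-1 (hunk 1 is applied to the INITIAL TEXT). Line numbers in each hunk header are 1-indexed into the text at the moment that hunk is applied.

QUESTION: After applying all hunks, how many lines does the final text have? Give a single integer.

Answer: 17

Derivation:
Hunk 1: at line 4 remove [vym,qlf] add [ram,khlx,hqun] -> 11 lines: pelrl tztw mckn ieaa ram khlx hqun wszge uzm grrtr jarh
Hunk 2: at line 2 remove [mckn] add [hjk,afu] -> 12 lines: pelrl tztw hjk afu ieaa ram khlx hqun wszge uzm grrtr jarh
Hunk 3: at line 2 remove [hjk,afu] add [goee,ona,vqkam] -> 13 lines: pelrl tztw goee ona vqkam ieaa ram khlx hqun wszge uzm grrtr jarh
Hunk 4: at line 2 remove [goee,ona] add [nrpm,pjk,xpc] -> 14 lines: pelrl tztw nrpm pjk xpc vqkam ieaa ram khlx hqun wszge uzm grrtr jarh
Hunk 5: at line 8 remove [hqun] add [vje,xdts,uhym] -> 16 lines: pelrl tztw nrpm pjk xpc vqkam ieaa ram khlx vje xdts uhym wszge uzm grrtr jarh
Hunk 6: at line 6 remove [ram] add [wmk,kqt] -> 17 lines: pelrl tztw nrpm pjk xpc vqkam ieaa wmk kqt khlx vje xdts uhym wszge uzm grrtr jarh
Final line count: 17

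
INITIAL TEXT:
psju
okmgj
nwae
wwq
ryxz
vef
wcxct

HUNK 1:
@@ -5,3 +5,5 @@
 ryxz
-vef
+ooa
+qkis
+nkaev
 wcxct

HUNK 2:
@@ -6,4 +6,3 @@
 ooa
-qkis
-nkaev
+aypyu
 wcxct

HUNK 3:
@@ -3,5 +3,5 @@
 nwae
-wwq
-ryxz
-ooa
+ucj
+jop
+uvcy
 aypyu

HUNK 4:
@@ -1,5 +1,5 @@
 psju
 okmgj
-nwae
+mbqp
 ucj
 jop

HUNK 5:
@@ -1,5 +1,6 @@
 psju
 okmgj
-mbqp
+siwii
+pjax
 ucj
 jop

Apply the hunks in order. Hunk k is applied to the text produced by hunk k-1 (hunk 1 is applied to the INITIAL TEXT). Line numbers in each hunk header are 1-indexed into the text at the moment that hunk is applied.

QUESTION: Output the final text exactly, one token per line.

Hunk 1: at line 5 remove [vef] add [ooa,qkis,nkaev] -> 9 lines: psju okmgj nwae wwq ryxz ooa qkis nkaev wcxct
Hunk 2: at line 6 remove [qkis,nkaev] add [aypyu] -> 8 lines: psju okmgj nwae wwq ryxz ooa aypyu wcxct
Hunk 3: at line 3 remove [wwq,ryxz,ooa] add [ucj,jop,uvcy] -> 8 lines: psju okmgj nwae ucj jop uvcy aypyu wcxct
Hunk 4: at line 1 remove [nwae] add [mbqp] -> 8 lines: psju okmgj mbqp ucj jop uvcy aypyu wcxct
Hunk 5: at line 1 remove [mbqp] add [siwii,pjax] -> 9 lines: psju okmgj siwii pjax ucj jop uvcy aypyu wcxct

Answer: psju
okmgj
siwii
pjax
ucj
jop
uvcy
aypyu
wcxct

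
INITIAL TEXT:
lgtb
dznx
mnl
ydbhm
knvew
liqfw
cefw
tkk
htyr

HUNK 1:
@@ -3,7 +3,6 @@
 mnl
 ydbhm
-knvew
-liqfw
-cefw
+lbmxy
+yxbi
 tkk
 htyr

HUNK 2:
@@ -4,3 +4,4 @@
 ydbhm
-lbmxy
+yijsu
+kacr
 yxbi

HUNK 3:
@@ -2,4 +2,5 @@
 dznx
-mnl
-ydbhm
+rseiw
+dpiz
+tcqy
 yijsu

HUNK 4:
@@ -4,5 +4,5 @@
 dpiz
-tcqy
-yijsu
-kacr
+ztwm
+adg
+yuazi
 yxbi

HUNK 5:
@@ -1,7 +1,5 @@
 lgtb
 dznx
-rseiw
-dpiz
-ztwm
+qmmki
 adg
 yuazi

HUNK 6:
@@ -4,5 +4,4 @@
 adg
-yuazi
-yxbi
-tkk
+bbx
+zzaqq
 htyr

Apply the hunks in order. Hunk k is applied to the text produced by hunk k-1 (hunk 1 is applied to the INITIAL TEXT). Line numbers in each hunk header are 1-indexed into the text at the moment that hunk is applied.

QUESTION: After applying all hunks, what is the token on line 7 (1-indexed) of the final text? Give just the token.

Answer: htyr

Derivation:
Hunk 1: at line 3 remove [knvew,liqfw,cefw] add [lbmxy,yxbi] -> 8 lines: lgtb dznx mnl ydbhm lbmxy yxbi tkk htyr
Hunk 2: at line 4 remove [lbmxy] add [yijsu,kacr] -> 9 lines: lgtb dznx mnl ydbhm yijsu kacr yxbi tkk htyr
Hunk 3: at line 2 remove [mnl,ydbhm] add [rseiw,dpiz,tcqy] -> 10 lines: lgtb dznx rseiw dpiz tcqy yijsu kacr yxbi tkk htyr
Hunk 4: at line 4 remove [tcqy,yijsu,kacr] add [ztwm,adg,yuazi] -> 10 lines: lgtb dznx rseiw dpiz ztwm adg yuazi yxbi tkk htyr
Hunk 5: at line 1 remove [rseiw,dpiz,ztwm] add [qmmki] -> 8 lines: lgtb dznx qmmki adg yuazi yxbi tkk htyr
Hunk 6: at line 4 remove [yuazi,yxbi,tkk] add [bbx,zzaqq] -> 7 lines: lgtb dznx qmmki adg bbx zzaqq htyr
Final line 7: htyr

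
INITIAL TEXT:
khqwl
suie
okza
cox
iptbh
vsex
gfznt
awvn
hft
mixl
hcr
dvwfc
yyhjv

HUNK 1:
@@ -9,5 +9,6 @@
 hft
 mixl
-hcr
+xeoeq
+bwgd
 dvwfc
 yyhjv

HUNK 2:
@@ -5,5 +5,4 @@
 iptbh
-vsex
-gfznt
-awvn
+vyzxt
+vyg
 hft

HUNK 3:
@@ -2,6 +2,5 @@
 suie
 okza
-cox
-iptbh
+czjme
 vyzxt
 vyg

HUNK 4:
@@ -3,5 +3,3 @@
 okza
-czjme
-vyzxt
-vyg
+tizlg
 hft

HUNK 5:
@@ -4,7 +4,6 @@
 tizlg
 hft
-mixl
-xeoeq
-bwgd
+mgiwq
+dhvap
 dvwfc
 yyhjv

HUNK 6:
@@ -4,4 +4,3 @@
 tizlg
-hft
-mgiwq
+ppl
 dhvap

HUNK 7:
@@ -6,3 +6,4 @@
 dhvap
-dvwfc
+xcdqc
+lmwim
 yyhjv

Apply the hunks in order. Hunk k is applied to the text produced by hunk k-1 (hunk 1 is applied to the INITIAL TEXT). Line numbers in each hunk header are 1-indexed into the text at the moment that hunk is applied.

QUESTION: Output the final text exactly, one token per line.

Hunk 1: at line 9 remove [hcr] add [xeoeq,bwgd] -> 14 lines: khqwl suie okza cox iptbh vsex gfznt awvn hft mixl xeoeq bwgd dvwfc yyhjv
Hunk 2: at line 5 remove [vsex,gfznt,awvn] add [vyzxt,vyg] -> 13 lines: khqwl suie okza cox iptbh vyzxt vyg hft mixl xeoeq bwgd dvwfc yyhjv
Hunk 3: at line 2 remove [cox,iptbh] add [czjme] -> 12 lines: khqwl suie okza czjme vyzxt vyg hft mixl xeoeq bwgd dvwfc yyhjv
Hunk 4: at line 3 remove [czjme,vyzxt,vyg] add [tizlg] -> 10 lines: khqwl suie okza tizlg hft mixl xeoeq bwgd dvwfc yyhjv
Hunk 5: at line 4 remove [mixl,xeoeq,bwgd] add [mgiwq,dhvap] -> 9 lines: khqwl suie okza tizlg hft mgiwq dhvap dvwfc yyhjv
Hunk 6: at line 4 remove [hft,mgiwq] add [ppl] -> 8 lines: khqwl suie okza tizlg ppl dhvap dvwfc yyhjv
Hunk 7: at line 6 remove [dvwfc] add [xcdqc,lmwim] -> 9 lines: khqwl suie okza tizlg ppl dhvap xcdqc lmwim yyhjv

Answer: khqwl
suie
okza
tizlg
ppl
dhvap
xcdqc
lmwim
yyhjv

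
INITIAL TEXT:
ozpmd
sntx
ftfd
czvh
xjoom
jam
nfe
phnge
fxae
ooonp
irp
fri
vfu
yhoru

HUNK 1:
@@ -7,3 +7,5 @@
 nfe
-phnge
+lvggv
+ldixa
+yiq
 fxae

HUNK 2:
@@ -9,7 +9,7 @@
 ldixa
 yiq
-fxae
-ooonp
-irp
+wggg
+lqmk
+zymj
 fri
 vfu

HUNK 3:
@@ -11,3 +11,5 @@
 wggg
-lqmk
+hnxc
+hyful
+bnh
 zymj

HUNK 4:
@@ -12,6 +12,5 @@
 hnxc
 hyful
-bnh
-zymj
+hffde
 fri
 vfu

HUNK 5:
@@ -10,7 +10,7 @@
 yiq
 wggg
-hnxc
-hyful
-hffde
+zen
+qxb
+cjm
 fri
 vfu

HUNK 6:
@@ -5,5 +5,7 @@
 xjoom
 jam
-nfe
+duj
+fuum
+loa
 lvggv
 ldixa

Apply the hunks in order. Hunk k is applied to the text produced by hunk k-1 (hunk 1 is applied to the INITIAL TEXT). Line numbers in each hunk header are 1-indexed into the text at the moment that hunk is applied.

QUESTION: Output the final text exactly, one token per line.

Answer: ozpmd
sntx
ftfd
czvh
xjoom
jam
duj
fuum
loa
lvggv
ldixa
yiq
wggg
zen
qxb
cjm
fri
vfu
yhoru

Derivation:
Hunk 1: at line 7 remove [phnge] add [lvggv,ldixa,yiq] -> 16 lines: ozpmd sntx ftfd czvh xjoom jam nfe lvggv ldixa yiq fxae ooonp irp fri vfu yhoru
Hunk 2: at line 9 remove [fxae,ooonp,irp] add [wggg,lqmk,zymj] -> 16 lines: ozpmd sntx ftfd czvh xjoom jam nfe lvggv ldixa yiq wggg lqmk zymj fri vfu yhoru
Hunk 3: at line 11 remove [lqmk] add [hnxc,hyful,bnh] -> 18 lines: ozpmd sntx ftfd czvh xjoom jam nfe lvggv ldixa yiq wggg hnxc hyful bnh zymj fri vfu yhoru
Hunk 4: at line 12 remove [bnh,zymj] add [hffde] -> 17 lines: ozpmd sntx ftfd czvh xjoom jam nfe lvggv ldixa yiq wggg hnxc hyful hffde fri vfu yhoru
Hunk 5: at line 10 remove [hnxc,hyful,hffde] add [zen,qxb,cjm] -> 17 lines: ozpmd sntx ftfd czvh xjoom jam nfe lvggv ldixa yiq wggg zen qxb cjm fri vfu yhoru
Hunk 6: at line 5 remove [nfe] add [duj,fuum,loa] -> 19 lines: ozpmd sntx ftfd czvh xjoom jam duj fuum loa lvggv ldixa yiq wggg zen qxb cjm fri vfu yhoru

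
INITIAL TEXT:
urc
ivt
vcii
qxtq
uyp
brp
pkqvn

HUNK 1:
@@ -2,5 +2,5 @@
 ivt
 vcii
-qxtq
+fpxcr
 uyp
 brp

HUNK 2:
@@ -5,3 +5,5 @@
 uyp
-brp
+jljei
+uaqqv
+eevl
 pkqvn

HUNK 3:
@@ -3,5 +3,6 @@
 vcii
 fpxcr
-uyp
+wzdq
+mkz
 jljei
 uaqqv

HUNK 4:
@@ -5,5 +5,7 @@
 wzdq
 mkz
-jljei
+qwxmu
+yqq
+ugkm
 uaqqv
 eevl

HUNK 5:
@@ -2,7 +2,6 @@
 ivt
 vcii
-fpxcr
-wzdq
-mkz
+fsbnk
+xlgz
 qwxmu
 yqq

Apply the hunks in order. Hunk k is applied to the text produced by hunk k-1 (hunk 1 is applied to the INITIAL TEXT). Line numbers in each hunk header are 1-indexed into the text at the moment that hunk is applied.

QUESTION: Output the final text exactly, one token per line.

Answer: urc
ivt
vcii
fsbnk
xlgz
qwxmu
yqq
ugkm
uaqqv
eevl
pkqvn

Derivation:
Hunk 1: at line 2 remove [qxtq] add [fpxcr] -> 7 lines: urc ivt vcii fpxcr uyp brp pkqvn
Hunk 2: at line 5 remove [brp] add [jljei,uaqqv,eevl] -> 9 lines: urc ivt vcii fpxcr uyp jljei uaqqv eevl pkqvn
Hunk 3: at line 3 remove [uyp] add [wzdq,mkz] -> 10 lines: urc ivt vcii fpxcr wzdq mkz jljei uaqqv eevl pkqvn
Hunk 4: at line 5 remove [jljei] add [qwxmu,yqq,ugkm] -> 12 lines: urc ivt vcii fpxcr wzdq mkz qwxmu yqq ugkm uaqqv eevl pkqvn
Hunk 5: at line 2 remove [fpxcr,wzdq,mkz] add [fsbnk,xlgz] -> 11 lines: urc ivt vcii fsbnk xlgz qwxmu yqq ugkm uaqqv eevl pkqvn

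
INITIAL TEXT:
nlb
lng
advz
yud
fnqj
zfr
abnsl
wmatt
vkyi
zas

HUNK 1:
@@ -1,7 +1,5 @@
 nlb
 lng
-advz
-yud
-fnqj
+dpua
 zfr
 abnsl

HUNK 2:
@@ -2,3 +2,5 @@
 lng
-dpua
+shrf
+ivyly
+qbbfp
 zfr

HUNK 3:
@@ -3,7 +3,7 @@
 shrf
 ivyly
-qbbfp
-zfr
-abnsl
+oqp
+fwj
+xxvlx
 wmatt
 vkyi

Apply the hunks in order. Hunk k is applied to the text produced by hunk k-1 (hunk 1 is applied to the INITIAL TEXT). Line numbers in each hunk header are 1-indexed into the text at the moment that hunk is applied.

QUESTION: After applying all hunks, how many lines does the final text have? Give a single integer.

Hunk 1: at line 1 remove [advz,yud,fnqj] add [dpua] -> 8 lines: nlb lng dpua zfr abnsl wmatt vkyi zas
Hunk 2: at line 2 remove [dpua] add [shrf,ivyly,qbbfp] -> 10 lines: nlb lng shrf ivyly qbbfp zfr abnsl wmatt vkyi zas
Hunk 3: at line 3 remove [qbbfp,zfr,abnsl] add [oqp,fwj,xxvlx] -> 10 lines: nlb lng shrf ivyly oqp fwj xxvlx wmatt vkyi zas
Final line count: 10

Answer: 10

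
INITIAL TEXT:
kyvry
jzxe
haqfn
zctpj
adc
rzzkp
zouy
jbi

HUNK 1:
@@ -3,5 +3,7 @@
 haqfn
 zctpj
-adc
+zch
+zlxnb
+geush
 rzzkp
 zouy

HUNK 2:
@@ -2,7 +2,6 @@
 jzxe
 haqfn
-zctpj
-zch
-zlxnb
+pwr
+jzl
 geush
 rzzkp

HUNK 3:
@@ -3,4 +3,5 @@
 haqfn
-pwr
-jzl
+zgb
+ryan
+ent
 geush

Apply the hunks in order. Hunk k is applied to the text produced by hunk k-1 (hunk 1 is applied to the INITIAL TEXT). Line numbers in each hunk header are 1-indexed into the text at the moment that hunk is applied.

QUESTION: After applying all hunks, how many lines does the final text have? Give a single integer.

Answer: 10

Derivation:
Hunk 1: at line 3 remove [adc] add [zch,zlxnb,geush] -> 10 lines: kyvry jzxe haqfn zctpj zch zlxnb geush rzzkp zouy jbi
Hunk 2: at line 2 remove [zctpj,zch,zlxnb] add [pwr,jzl] -> 9 lines: kyvry jzxe haqfn pwr jzl geush rzzkp zouy jbi
Hunk 3: at line 3 remove [pwr,jzl] add [zgb,ryan,ent] -> 10 lines: kyvry jzxe haqfn zgb ryan ent geush rzzkp zouy jbi
Final line count: 10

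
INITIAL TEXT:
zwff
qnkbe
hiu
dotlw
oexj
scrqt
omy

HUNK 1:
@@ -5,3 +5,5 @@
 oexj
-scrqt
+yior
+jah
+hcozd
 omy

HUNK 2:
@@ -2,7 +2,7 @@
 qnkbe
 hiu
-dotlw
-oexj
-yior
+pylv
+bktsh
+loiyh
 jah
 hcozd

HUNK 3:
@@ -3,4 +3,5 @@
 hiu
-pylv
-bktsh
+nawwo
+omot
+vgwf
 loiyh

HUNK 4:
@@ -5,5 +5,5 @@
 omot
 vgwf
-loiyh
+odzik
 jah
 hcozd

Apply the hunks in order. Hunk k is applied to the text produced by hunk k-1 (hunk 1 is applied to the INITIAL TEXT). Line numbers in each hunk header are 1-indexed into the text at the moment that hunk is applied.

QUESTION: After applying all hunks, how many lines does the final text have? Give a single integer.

Hunk 1: at line 5 remove [scrqt] add [yior,jah,hcozd] -> 9 lines: zwff qnkbe hiu dotlw oexj yior jah hcozd omy
Hunk 2: at line 2 remove [dotlw,oexj,yior] add [pylv,bktsh,loiyh] -> 9 lines: zwff qnkbe hiu pylv bktsh loiyh jah hcozd omy
Hunk 3: at line 3 remove [pylv,bktsh] add [nawwo,omot,vgwf] -> 10 lines: zwff qnkbe hiu nawwo omot vgwf loiyh jah hcozd omy
Hunk 4: at line 5 remove [loiyh] add [odzik] -> 10 lines: zwff qnkbe hiu nawwo omot vgwf odzik jah hcozd omy
Final line count: 10

Answer: 10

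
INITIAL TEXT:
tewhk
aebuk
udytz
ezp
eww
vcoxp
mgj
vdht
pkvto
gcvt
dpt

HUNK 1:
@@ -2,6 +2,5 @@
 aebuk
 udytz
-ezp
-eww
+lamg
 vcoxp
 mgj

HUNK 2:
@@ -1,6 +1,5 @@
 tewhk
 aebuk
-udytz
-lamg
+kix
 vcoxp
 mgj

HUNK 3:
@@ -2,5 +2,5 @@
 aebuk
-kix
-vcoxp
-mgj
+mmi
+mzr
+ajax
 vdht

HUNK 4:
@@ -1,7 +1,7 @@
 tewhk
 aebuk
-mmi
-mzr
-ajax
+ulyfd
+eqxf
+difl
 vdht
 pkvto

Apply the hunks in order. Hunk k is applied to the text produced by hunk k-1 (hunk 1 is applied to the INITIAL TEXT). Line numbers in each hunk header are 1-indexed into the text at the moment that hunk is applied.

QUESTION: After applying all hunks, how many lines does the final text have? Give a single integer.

Answer: 9

Derivation:
Hunk 1: at line 2 remove [ezp,eww] add [lamg] -> 10 lines: tewhk aebuk udytz lamg vcoxp mgj vdht pkvto gcvt dpt
Hunk 2: at line 1 remove [udytz,lamg] add [kix] -> 9 lines: tewhk aebuk kix vcoxp mgj vdht pkvto gcvt dpt
Hunk 3: at line 2 remove [kix,vcoxp,mgj] add [mmi,mzr,ajax] -> 9 lines: tewhk aebuk mmi mzr ajax vdht pkvto gcvt dpt
Hunk 4: at line 1 remove [mmi,mzr,ajax] add [ulyfd,eqxf,difl] -> 9 lines: tewhk aebuk ulyfd eqxf difl vdht pkvto gcvt dpt
Final line count: 9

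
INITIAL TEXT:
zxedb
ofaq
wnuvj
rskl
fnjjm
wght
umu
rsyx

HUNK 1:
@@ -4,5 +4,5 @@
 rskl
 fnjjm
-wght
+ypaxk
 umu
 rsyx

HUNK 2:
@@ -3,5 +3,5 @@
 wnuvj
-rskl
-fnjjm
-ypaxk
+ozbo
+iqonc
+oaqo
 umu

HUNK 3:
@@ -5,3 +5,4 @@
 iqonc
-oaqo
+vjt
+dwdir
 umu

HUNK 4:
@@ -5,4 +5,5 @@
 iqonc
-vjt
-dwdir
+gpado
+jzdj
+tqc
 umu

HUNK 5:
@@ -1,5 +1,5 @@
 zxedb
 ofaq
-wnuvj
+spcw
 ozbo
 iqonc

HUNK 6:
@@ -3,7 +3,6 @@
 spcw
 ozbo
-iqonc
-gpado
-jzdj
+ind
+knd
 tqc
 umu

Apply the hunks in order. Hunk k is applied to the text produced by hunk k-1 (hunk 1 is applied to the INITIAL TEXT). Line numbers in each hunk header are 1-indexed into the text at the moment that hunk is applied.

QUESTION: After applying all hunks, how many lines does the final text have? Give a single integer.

Hunk 1: at line 4 remove [wght] add [ypaxk] -> 8 lines: zxedb ofaq wnuvj rskl fnjjm ypaxk umu rsyx
Hunk 2: at line 3 remove [rskl,fnjjm,ypaxk] add [ozbo,iqonc,oaqo] -> 8 lines: zxedb ofaq wnuvj ozbo iqonc oaqo umu rsyx
Hunk 3: at line 5 remove [oaqo] add [vjt,dwdir] -> 9 lines: zxedb ofaq wnuvj ozbo iqonc vjt dwdir umu rsyx
Hunk 4: at line 5 remove [vjt,dwdir] add [gpado,jzdj,tqc] -> 10 lines: zxedb ofaq wnuvj ozbo iqonc gpado jzdj tqc umu rsyx
Hunk 5: at line 1 remove [wnuvj] add [spcw] -> 10 lines: zxedb ofaq spcw ozbo iqonc gpado jzdj tqc umu rsyx
Hunk 6: at line 3 remove [iqonc,gpado,jzdj] add [ind,knd] -> 9 lines: zxedb ofaq spcw ozbo ind knd tqc umu rsyx
Final line count: 9

Answer: 9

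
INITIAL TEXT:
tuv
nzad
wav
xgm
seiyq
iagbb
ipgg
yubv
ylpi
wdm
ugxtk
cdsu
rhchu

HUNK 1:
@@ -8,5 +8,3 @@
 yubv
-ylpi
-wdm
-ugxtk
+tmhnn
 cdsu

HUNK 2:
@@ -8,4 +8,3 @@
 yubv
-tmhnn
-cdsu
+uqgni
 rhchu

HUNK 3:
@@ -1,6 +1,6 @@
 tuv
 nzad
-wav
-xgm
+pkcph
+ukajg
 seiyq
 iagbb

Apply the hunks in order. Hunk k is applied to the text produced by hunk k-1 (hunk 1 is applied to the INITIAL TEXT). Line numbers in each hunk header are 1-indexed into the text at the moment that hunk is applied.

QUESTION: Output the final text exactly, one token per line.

Answer: tuv
nzad
pkcph
ukajg
seiyq
iagbb
ipgg
yubv
uqgni
rhchu

Derivation:
Hunk 1: at line 8 remove [ylpi,wdm,ugxtk] add [tmhnn] -> 11 lines: tuv nzad wav xgm seiyq iagbb ipgg yubv tmhnn cdsu rhchu
Hunk 2: at line 8 remove [tmhnn,cdsu] add [uqgni] -> 10 lines: tuv nzad wav xgm seiyq iagbb ipgg yubv uqgni rhchu
Hunk 3: at line 1 remove [wav,xgm] add [pkcph,ukajg] -> 10 lines: tuv nzad pkcph ukajg seiyq iagbb ipgg yubv uqgni rhchu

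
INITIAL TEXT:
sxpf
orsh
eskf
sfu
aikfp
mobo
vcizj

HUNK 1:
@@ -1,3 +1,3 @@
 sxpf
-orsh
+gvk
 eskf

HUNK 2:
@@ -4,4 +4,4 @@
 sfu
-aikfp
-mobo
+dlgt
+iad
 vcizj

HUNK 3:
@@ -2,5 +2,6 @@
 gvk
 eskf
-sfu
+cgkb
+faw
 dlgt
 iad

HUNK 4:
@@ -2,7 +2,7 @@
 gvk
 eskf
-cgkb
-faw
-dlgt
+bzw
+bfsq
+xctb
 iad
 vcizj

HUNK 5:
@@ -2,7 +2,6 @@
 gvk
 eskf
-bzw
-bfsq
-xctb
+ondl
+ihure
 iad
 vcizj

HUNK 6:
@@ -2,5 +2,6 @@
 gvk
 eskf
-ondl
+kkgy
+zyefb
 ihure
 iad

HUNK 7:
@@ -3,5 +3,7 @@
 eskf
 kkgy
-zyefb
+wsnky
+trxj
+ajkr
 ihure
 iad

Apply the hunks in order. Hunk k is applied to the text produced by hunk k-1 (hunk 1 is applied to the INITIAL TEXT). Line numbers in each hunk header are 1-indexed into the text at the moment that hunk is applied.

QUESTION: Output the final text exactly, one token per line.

Hunk 1: at line 1 remove [orsh] add [gvk] -> 7 lines: sxpf gvk eskf sfu aikfp mobo vcizj
Hunk 2: at line 4 remove [aikfp,mobo] add [dlgt,iad] -> 7 lines: sxpf gvk eskf sfu dlgt iad vcizj
Hunk 3: at line 2 remove [sfu] add [cgkb,faw] -> 8 lines: sxpf gvk eskf cgkb faw dlgt iad vcizj
Hunk 4: at line 2 remove [cgkb,faw,dlgt] add [bzw,bfsq,xctb] -> 8 lines: sxpf gvk eskf bzw bfsq xctb iad vcizj
Hunk 5: at line 2 remove [bzw,bfsq,xctb] add [ondl,ihure] -> 7 lines: sxpf gvk eskf ondl ihure iad vcizj
Hunk 6: at line 2 remove [ondl] add [kkgy,zyefb] -> 8 lines: sxpf gvk eskf kkgy zyefb ihure iad vcizj
Hunk 7: at line 3 remove [zyefb] add [wsnky,trxj,ajkr] -> 10 lines: sxpf gvk eskf kkgy wsnky trxj ajkr ihure iad vcizj

Answer: sxpf
gvk
eskf
kkgy
wsnky
trxj
ajkr
ihure
iad
vcizj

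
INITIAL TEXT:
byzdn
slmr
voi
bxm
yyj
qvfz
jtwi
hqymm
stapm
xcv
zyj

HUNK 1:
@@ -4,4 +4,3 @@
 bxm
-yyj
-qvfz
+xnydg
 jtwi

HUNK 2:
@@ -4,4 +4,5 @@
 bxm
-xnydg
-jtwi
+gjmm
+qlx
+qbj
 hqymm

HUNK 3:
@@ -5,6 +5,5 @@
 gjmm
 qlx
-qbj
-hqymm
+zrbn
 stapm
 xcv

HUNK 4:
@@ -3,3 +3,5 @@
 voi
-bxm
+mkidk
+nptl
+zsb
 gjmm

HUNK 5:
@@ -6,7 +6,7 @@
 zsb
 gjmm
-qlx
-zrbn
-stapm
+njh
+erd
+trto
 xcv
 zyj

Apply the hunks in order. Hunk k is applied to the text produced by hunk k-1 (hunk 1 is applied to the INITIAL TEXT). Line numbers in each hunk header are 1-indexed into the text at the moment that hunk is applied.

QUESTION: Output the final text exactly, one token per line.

Answer: byzdn
slmr
voi
mkidk
nptl
zsb
gjmm
njh
erd
trto
xcv
zyj

Derivation:
Hunk 1: at line 4 remove [yyj,qvfz] add [xnydg] -> 10 lines: byzdn slmr voi bxm xnydg jtwi hqymm stapm xcv zyj
Hunk 2: at line 4 remove [xnydg,jtwi] add [gjmm,qlx,qbj] -> 11 lines: byzdn slmr voi bxm gjmm qlx qbj hqymm stapm xcv zyj
Hunk 3: at line 5 remove [qbj,hqymm] add [zrbn] -> 10 lines: byzdn slmr voi bxm gjmm qlx zrbn stapm xcv zyj
Hunk 4: at line 3 remove [bxm] add [mkidk,nptl,zsb] -> 12 lines: byzdn slmr voi mkidk nptl zsb gjmm qlx zrbn stapm xcv zyj
Hunk 5: at line 6 remove [qlx,zrbn,stapm] add [njh,erd,trto] -> 12 lines: byzdn slmr voi mkidk nptl zsb gjmm njh erd trto xcv zyj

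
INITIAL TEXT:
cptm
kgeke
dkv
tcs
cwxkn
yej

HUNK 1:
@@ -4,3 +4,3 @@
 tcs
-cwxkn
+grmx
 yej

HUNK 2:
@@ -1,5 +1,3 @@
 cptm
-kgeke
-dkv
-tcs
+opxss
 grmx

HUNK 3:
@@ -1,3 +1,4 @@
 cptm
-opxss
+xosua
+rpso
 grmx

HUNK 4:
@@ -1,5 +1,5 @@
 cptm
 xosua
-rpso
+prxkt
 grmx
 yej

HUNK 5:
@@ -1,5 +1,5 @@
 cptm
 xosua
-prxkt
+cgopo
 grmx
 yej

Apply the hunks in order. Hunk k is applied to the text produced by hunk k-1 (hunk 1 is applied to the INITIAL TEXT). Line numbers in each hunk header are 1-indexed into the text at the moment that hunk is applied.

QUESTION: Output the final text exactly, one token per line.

Answer: cptm
xosua
cgopo
grmx
yej

Derivation:
Hunk 1: at line 4 remove [cwxkn] add [grmx] -> 6 lines: cptm kgeke dkv tcs grmx yej
Hunk 2: at line 1 remove [kgeke,dkv,tcs] add [opxss] -> 4 lines: cptm opxss grmx yej
Hunk 3: at line 1 remove [opxss] add [xosua,rpso] -> 5 lines: cptm xosua rpso grmx yej
Hunk 4: at line 1 remove [rpso] add [prxkt] -> 5 lines: cptm xosua prxkt grmx yej
Hunk 5: at line 1 remove [prxkt] add [cgopo] -> 5 lines: cptm xosua cgopo grmx yej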